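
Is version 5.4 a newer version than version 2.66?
Yes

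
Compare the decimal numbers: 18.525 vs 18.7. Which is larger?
18.7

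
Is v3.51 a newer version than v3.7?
Yes. Version numbers are compared segment by segment as integers, not as decimals: minor version 51 > 7, so v3.51 > v3.7 (even though the decimal 3.51 < 3.7).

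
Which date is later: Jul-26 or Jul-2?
Jul-26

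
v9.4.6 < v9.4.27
True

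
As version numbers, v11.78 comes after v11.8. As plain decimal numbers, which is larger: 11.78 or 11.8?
11.8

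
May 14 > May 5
True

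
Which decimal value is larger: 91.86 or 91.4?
91.86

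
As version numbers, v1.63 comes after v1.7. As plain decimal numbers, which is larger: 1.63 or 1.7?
1.7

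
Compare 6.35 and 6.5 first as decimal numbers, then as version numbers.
As decimals: 6.35 < 6.5. As versions: v6.35 > v6.5 (minor version 35 > 5).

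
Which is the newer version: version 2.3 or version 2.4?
version 2.4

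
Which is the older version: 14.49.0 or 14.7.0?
14.7.0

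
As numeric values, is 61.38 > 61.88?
False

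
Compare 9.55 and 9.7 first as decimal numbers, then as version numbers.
As decimals: 9.55 < 9.7. As versions: v9.55 > v9.7 (minor version 55 > 7).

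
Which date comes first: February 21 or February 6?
February 6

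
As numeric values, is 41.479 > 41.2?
True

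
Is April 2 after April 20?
No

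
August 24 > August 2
True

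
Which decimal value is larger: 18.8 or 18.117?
18.8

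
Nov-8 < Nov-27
True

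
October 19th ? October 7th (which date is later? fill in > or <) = >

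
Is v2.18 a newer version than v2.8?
Yes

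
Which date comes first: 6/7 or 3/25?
3/25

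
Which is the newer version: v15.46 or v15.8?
v15.46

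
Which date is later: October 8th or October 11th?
October 11th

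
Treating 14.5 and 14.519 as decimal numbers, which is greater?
14.519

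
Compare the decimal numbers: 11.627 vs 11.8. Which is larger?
11.8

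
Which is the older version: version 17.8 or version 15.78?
version 15.78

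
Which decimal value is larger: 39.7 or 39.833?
39.833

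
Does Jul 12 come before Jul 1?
No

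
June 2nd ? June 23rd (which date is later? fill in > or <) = <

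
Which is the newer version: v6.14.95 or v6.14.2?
v6.14.95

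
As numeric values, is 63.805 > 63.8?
True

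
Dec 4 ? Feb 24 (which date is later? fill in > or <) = >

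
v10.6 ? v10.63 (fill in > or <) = <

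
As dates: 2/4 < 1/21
False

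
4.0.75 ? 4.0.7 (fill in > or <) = >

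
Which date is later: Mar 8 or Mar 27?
Mar 27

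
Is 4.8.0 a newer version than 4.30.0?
No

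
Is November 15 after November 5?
Yes. Day 15 comes after day 5 in November — this is a date comparison, not a decimal one (the decimal 11.15 would be smaller than 11.5).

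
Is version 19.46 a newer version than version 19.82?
No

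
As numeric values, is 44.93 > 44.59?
True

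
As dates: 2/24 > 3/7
False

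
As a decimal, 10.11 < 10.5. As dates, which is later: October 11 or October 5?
October 11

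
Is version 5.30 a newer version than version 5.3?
Yes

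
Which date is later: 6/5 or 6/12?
6/12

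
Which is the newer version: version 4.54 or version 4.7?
version 4.54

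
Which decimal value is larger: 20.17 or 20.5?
20.5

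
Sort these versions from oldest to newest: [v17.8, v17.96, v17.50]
[v17.8, v17.50, v17.96]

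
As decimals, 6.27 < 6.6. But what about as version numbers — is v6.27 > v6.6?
True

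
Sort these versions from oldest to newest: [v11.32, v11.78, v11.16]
[v11.16, v11.32, v11.78]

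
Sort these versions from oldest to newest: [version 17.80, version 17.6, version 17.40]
[version 17.6, version 17.40, version 17.80]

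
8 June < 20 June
True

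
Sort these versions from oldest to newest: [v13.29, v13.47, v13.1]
[v13.1, v13.29, v13.47]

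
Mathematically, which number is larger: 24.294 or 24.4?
24.4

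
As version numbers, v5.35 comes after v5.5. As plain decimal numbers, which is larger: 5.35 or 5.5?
5.5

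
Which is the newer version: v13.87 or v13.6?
v13.87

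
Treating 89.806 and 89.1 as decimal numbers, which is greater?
89.806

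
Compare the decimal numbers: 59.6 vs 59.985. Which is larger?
59.985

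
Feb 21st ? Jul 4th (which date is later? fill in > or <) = <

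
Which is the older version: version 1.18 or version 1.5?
version 1.5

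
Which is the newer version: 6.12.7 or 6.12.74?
6.12.74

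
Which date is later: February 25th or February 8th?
February 25th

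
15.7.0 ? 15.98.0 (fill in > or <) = <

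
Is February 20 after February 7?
Yes. Day 20 comes after day 7 in February — this is a date comparison, not a decimal one (the decimal 2.20 would be smaller than 2.7).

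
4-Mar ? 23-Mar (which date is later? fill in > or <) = <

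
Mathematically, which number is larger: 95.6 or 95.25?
95.6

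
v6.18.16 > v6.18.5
True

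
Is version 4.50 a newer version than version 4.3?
Yes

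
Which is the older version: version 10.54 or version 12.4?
version 10.54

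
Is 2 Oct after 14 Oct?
No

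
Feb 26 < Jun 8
True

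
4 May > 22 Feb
True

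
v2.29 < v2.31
True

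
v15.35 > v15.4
True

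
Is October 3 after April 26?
Yes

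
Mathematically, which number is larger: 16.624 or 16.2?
16.624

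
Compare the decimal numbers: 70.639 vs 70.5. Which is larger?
70.639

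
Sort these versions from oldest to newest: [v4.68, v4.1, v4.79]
[v4.1, v4.68, v4.79]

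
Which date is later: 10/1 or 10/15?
10/15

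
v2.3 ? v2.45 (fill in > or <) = <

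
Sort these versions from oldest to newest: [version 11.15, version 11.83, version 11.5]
[version 11.5, version 11.15, version 11.83]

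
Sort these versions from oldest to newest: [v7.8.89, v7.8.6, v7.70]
[v7.8.6, v7.8.89, v7.70]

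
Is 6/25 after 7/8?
No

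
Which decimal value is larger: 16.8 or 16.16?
16.8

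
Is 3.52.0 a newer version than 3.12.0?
Yes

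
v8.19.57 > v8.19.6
True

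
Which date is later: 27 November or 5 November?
27 November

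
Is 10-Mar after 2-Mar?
Yes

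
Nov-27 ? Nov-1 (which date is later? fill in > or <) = >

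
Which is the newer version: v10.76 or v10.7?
v10.76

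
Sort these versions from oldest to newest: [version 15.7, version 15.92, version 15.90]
[version 15.7, version 15.90, version 15.92]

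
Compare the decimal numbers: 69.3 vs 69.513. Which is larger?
69.513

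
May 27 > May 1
True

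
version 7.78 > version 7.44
True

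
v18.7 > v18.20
False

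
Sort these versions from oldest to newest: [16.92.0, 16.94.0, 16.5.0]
[16.5.0, 16.92.0, 16.94.0]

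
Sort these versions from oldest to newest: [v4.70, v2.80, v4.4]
[v2.80, v4.4, v4.70]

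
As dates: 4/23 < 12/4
True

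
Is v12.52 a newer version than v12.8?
Yes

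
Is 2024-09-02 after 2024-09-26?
No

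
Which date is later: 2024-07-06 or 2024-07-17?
2024-07-17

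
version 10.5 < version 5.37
False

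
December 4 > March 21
True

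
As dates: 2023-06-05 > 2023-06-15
False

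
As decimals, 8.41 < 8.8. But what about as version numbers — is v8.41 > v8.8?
True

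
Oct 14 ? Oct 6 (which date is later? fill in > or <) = >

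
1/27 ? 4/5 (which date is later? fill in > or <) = <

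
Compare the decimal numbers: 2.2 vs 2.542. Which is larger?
2.542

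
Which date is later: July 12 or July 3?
July 12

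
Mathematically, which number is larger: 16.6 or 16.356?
16.6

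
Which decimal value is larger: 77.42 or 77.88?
77.88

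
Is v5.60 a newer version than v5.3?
Yes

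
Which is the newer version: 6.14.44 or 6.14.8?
6.14.44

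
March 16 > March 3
True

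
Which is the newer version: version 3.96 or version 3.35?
version 3.96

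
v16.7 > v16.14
False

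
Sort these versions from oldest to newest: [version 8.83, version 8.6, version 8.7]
[version 8.6, version 8.7, version 8.83]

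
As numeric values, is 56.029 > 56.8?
False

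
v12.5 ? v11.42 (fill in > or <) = >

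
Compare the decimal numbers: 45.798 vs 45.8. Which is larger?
45.8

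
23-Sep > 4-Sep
True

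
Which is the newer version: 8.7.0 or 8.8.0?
8.8.0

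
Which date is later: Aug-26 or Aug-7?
Aug-26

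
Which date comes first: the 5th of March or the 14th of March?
the 5th of March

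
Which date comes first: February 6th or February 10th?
February 6th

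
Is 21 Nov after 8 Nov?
Yes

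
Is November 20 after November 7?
Yes. Day 20 comes after day 7 in November — this is a date comparison, not a decimal one (the decimal 11.20 would be smaller than 11.7).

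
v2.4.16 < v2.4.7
False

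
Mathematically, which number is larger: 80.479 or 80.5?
80.5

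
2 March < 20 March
True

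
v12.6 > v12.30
False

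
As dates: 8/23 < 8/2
False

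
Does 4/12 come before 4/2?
No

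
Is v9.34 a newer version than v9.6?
Yes. Version numbers are compared segment by segment as integers, not as decimals: minor version 34 > 6, so v9.34 > v9.6 (even though the decimal 9.34 < 9.6).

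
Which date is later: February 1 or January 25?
February 1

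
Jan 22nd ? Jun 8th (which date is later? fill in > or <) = <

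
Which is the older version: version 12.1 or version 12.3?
version 12.1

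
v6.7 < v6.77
True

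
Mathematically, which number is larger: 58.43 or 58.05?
58.43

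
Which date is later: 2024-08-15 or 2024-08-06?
2024-08-15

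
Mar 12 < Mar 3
False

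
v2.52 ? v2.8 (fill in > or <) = >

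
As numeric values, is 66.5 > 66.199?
True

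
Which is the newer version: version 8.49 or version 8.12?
version 8.49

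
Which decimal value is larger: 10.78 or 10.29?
10.78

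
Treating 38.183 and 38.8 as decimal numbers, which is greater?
38.8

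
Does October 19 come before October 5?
No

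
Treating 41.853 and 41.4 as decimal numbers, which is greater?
41.853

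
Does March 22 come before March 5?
No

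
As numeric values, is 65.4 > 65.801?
False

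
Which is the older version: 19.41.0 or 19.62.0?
19.41.0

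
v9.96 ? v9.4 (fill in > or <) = >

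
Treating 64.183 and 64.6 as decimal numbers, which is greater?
64.6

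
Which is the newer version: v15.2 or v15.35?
v15.35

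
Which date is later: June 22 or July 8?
July 8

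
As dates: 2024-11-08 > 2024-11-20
False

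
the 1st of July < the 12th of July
True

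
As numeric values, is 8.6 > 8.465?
True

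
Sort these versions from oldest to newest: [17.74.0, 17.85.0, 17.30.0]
[17.30.0, 17.74.0, 17.85.0]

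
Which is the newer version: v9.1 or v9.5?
v9.5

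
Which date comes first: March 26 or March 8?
March 8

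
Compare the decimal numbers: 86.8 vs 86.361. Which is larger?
86.8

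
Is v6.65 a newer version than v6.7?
Yes. Version numbers are compared segment by segment as integers, not as decimals: minor version 65 > 7, so v6.65 > v6.7 (even though the decimal 6.65 < 6.7).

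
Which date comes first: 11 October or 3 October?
3 October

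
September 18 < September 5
False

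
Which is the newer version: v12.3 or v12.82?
v12.82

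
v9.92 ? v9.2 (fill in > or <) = >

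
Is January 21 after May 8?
No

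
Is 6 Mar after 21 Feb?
Yes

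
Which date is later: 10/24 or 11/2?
11/2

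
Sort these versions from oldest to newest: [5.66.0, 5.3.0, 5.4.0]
[5.3.0, 5.4.0, 5.66.0]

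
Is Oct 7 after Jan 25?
Yes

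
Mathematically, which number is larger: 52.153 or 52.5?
52.5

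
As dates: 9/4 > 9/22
False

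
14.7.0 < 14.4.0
False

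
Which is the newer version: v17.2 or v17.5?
v17.5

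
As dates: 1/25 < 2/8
True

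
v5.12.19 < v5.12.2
False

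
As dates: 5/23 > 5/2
True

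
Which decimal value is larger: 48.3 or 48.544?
48.544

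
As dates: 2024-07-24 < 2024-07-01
False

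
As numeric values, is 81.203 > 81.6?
False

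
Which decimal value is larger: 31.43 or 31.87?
31.87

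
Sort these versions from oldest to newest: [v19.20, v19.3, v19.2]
[v19.2, v19.3, v19.20]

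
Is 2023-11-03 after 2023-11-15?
No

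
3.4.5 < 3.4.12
True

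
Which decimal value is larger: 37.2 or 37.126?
37.2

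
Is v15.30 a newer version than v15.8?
Yes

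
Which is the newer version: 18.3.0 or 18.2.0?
18.3.0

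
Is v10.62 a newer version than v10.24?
Yes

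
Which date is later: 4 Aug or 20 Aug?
20 Aug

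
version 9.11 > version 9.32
False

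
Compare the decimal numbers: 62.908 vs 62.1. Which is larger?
62.908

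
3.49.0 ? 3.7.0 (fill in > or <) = >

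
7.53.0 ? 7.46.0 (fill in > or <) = >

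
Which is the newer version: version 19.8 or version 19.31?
version 19.31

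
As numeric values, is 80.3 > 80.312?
False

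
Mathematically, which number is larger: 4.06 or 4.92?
4.92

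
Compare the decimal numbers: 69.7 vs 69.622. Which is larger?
69.7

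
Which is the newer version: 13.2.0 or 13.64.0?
13.64.0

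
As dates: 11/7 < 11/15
True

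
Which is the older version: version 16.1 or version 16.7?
version 16.1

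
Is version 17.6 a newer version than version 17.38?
No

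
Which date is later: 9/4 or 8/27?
9/4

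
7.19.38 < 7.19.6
False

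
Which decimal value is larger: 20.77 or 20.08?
20.77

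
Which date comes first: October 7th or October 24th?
October 7th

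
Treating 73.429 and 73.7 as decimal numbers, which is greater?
73.7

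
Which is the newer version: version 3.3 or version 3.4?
version 3.4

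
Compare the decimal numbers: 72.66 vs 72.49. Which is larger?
72.66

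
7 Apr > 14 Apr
False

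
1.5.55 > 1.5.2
True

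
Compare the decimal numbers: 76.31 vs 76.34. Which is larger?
76.34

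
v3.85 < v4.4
True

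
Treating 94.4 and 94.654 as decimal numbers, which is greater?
94.654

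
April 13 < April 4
False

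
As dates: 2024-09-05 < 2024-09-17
True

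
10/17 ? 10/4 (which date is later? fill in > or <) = >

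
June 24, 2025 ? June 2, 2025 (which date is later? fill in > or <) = >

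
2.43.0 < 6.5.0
True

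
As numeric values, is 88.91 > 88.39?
True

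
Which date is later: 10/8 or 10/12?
10/12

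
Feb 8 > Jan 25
True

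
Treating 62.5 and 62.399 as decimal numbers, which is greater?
62.5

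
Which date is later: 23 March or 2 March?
23 March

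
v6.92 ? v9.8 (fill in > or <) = <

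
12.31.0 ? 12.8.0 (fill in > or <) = >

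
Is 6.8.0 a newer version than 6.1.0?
Yes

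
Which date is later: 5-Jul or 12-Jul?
12-Jul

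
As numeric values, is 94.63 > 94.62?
True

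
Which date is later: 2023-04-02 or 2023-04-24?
2023-04-24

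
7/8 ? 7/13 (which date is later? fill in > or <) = <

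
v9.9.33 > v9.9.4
True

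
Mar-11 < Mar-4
False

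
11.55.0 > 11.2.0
True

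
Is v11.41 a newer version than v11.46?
No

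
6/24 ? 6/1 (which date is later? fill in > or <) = >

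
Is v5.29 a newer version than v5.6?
Yes. Version numbers are compared segment by segment as integers, not as decimals: minor version 29 > 6, so v5.29 > v5.6 (even though the decimal 5.29 < 5.6).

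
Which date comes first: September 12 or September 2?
September 2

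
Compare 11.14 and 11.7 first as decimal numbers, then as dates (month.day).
As decimals: 11.14 < 11.7. As dates: 11/14 is later than 11/7 (day 14 > day 7).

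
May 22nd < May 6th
False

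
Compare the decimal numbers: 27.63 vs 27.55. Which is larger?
27.63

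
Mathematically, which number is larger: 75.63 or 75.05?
75.63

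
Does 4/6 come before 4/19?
Yes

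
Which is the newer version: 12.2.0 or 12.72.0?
12.72.0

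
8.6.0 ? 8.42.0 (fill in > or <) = <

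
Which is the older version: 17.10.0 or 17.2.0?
17.2.0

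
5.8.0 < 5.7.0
False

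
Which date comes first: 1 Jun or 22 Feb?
22 Feb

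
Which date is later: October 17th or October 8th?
October 17th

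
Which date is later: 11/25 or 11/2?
11/25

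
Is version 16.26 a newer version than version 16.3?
Yes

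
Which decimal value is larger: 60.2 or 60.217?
60.217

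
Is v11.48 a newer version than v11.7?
Yes. Version numbers are compared segment by segment as integers, not as decimals: minor version 48 > 7, so v11.48 > v11.7 (even though the decimal 11.48 < 11.7).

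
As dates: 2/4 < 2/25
True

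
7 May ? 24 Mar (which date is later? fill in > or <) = >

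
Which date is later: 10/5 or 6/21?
10/5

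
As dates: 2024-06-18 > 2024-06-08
True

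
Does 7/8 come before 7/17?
Yes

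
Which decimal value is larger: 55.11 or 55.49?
55.49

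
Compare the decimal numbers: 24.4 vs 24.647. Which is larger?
24.647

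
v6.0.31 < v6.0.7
False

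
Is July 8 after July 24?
No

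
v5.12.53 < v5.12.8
False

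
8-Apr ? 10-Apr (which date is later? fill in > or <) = <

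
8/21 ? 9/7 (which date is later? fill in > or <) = <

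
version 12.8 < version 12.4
False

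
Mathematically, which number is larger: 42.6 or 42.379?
42.6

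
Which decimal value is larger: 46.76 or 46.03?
46.76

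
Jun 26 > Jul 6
False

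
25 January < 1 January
False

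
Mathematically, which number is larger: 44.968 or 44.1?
44.968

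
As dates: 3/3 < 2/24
False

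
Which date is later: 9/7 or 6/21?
9/7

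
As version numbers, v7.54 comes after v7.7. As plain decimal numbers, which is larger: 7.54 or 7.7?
7.7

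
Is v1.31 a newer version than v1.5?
Yes. Version numbers are compared segment by segment as integers, not as decimals: minor version 31 > 5, so v1.31 > v1.5 (even though the decimal 1.31 < 1.5).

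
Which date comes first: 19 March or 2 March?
2 March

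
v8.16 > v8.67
False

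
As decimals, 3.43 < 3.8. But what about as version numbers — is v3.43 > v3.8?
True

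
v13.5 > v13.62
False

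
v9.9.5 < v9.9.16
True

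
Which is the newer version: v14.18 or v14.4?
v14.18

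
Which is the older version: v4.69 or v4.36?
v4.36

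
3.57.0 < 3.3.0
False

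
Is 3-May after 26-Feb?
Yes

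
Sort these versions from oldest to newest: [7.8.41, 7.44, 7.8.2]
[7.8.2, 7.8.41, 7.44]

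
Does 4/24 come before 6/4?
Yes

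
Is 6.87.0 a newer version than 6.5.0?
Yes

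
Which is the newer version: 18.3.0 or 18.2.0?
18.3.0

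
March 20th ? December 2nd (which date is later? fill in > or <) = <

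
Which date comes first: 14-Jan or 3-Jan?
3-Jan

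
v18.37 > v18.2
True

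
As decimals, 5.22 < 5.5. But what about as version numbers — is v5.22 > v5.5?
True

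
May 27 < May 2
False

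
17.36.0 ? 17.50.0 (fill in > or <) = <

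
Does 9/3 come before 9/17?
Yes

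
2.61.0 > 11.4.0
False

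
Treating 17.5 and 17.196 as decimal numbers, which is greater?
17.5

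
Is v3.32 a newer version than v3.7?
Yes. Version numbers are compared segment by segment as integers, not as decimals: minor version 32 > 7, so v3.32 > v3.7 (even though the decimal 3.32 < 3.7).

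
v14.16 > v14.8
True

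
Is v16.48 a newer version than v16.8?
Yes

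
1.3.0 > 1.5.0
False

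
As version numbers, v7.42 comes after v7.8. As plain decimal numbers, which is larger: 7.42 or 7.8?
7.8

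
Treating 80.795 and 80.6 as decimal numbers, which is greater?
80.795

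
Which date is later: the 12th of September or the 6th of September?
the 12th of September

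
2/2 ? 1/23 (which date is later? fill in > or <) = >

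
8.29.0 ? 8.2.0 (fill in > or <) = >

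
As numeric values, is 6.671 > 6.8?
False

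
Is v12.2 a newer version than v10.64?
Yes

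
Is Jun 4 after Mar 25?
Yes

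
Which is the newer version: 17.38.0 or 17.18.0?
17.38.0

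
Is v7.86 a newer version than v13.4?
No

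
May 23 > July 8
False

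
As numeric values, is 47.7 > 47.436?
True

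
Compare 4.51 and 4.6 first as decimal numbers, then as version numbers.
As decimals: 4.51 < 4.6. As versions: v4.51 > v4.6 (minor version 51 > 6).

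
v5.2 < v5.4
True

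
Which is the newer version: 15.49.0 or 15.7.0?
15.49.0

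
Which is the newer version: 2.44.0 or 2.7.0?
2.44.0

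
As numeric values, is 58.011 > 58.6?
False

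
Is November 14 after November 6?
Yes. Day 14 comes after day 6 in November — this is a date comparison, not a decimal one (the decimal 11.14 would be smaller than 11.6).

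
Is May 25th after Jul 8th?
No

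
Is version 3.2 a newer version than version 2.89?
Yes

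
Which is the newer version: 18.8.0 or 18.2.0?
18.8.0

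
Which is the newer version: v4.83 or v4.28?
v4.83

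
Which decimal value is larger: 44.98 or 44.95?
44.98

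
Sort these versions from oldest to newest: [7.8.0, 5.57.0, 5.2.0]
[5.2.0, 5.57.0, 7.8.0]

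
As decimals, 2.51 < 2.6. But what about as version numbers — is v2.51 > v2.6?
True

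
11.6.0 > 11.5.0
True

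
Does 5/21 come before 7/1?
Yes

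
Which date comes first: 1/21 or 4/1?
1/21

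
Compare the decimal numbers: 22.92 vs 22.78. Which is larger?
22.92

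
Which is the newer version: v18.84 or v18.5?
v18.84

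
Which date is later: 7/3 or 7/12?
7/12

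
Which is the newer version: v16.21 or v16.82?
v16.82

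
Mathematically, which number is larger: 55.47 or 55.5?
55.5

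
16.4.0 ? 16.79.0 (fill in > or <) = <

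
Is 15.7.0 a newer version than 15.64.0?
No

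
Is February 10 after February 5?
Yes. Day 10 comes after day 5 in February — this is a date comparison, not a decimal one (the decimal 2.10 would be smaller than 2.5).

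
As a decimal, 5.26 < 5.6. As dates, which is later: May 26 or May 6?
May 26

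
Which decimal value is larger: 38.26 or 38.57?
38.57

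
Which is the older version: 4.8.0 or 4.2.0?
4.2.0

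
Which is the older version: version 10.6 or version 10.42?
version 10.6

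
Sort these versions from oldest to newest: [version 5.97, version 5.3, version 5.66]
[version 5.3, version 5.66, version 5.97]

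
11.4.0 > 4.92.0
True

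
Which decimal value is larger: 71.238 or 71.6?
71.6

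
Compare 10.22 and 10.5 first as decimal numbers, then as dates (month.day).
As decimals: 10.22 < 10.5. As dates: 10/22 is later than 10/5 (day 22 > day 5).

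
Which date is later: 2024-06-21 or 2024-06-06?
2024-06-21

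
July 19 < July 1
False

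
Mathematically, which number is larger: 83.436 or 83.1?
83.436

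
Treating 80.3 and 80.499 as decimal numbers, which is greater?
80.499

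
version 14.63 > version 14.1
True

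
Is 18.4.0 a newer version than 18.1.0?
Yes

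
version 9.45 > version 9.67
False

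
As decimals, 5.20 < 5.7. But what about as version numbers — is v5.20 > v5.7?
True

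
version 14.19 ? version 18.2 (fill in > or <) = <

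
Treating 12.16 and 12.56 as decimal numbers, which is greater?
12.56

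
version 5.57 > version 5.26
True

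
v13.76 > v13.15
True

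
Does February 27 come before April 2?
Yes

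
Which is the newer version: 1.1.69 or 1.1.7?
1.1.69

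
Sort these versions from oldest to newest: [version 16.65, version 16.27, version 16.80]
[version 16.27, version 16.65, version 16.80]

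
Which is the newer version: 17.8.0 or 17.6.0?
17.8.0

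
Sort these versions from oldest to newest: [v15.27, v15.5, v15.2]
[v15.2, v15.5, v15.27]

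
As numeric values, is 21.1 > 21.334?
False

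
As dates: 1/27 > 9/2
False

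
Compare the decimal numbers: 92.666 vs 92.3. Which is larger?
92.666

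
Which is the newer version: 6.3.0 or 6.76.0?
6.76.0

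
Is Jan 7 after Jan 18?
No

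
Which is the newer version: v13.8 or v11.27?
v13.8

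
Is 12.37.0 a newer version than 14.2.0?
No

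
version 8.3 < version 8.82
True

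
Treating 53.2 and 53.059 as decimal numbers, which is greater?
53.2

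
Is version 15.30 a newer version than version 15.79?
No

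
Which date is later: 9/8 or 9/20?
9/20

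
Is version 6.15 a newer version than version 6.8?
Yes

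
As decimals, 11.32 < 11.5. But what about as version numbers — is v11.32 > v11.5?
True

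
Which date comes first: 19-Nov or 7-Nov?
7-Nov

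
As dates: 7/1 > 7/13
False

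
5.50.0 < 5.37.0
False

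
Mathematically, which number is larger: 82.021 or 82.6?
82.6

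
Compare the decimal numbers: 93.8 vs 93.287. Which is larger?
93.8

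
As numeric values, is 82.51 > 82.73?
False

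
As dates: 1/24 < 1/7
False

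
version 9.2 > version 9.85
False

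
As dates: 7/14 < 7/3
False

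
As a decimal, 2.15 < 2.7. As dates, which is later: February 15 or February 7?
February 15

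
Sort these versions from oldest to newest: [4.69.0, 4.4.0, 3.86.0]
[3.86.0, 4.4.0, 4.69.0]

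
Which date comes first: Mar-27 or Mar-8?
Mar-8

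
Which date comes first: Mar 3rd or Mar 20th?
Mar 3rd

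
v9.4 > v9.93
False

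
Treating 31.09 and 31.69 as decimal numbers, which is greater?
31.69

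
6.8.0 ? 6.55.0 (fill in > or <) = <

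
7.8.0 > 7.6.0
True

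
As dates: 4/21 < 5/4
True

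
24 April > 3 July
False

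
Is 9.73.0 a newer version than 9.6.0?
Yes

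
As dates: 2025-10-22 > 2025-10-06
True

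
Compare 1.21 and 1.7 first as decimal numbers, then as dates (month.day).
As decimals: 1.21 < 1.7. As dates: 1/21 is later than 1/7 (day 21 > day 7).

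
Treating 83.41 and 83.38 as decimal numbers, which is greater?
83.41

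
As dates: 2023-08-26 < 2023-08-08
False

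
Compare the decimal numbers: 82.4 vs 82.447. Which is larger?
82.447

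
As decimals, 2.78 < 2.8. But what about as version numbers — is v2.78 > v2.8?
True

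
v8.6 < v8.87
True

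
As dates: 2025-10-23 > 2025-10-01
True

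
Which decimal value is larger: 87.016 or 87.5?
87.5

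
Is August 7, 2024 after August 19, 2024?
No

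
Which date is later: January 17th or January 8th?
January 17th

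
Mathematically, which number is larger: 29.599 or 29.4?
29.599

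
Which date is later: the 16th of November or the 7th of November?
the 16th of November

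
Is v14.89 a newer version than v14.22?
Yes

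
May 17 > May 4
True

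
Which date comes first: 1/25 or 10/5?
1/25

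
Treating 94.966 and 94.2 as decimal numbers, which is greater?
94.966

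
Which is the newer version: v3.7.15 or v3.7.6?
v3.7.15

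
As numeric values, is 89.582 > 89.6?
False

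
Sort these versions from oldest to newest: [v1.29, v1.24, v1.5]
[v1.5, v1.24, v1.29]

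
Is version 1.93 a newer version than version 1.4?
Yes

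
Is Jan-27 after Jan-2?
Yes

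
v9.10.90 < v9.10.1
False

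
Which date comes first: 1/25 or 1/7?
1/7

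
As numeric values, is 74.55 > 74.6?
False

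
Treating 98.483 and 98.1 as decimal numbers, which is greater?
98.483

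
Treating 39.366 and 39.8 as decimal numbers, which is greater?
39.8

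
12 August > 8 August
True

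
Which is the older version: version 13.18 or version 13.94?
version 13.18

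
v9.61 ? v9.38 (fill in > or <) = >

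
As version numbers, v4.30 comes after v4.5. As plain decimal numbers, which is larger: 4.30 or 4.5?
4.5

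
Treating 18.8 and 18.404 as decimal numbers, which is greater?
18.8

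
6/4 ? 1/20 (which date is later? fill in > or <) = >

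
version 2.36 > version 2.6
True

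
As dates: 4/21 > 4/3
True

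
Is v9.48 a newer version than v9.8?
Yes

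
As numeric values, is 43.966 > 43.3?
True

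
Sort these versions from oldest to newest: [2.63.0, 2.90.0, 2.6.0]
[2.6.0, 2.63.0, 2.90.0]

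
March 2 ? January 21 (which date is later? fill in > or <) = >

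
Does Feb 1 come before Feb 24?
Yes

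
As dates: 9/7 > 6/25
True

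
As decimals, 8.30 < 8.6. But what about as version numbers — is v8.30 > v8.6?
True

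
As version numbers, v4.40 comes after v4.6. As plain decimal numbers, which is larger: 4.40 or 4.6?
4.6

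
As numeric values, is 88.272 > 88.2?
True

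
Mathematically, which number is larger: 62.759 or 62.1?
62.759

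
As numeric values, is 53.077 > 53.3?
False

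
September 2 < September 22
True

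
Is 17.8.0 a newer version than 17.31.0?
No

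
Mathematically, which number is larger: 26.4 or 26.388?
26.4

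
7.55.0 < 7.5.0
False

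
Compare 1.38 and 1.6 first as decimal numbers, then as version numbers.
As decimals: 1.38 < 1.6. As versions: v1.38 > v1.6 (minor version 38 > 6).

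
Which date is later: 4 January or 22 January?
22 January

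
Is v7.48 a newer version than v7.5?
Yes. Version numbers are compared segment by segment as integers, not as decimals: minor version 48 > 5, so v7.48 > v7.5 (even though the decimal 7.48 < 7.5).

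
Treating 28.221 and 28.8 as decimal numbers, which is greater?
28.8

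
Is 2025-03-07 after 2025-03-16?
No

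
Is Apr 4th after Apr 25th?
No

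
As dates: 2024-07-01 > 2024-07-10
False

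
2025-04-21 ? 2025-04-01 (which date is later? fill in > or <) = >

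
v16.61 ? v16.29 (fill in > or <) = >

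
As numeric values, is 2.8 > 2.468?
True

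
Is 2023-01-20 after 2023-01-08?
Yes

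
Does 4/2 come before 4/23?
Yes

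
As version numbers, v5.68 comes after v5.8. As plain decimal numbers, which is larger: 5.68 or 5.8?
5.8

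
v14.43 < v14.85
True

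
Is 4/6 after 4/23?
No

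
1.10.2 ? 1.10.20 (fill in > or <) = <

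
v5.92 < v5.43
False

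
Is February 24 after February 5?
Yes. Day 24 comes after day 5 in February — this is a date comparison, not a decimal one (the decimal 2.24 would be smaller than 2.5).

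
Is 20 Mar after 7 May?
No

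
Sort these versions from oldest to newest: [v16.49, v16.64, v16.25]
[v16.25, v16.49, v16.64]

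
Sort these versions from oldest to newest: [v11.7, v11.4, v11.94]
[v11.4, v11.7, v11.94]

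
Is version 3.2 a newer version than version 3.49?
No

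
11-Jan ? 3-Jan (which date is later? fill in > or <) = >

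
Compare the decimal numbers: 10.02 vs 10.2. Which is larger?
10.2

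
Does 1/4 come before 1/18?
Yes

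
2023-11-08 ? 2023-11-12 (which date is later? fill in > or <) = <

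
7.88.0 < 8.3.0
True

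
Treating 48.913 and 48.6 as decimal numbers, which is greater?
48.913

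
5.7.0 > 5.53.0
False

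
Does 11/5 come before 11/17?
Yes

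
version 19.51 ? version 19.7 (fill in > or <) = >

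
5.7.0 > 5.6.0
True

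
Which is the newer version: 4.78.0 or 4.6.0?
4.78.0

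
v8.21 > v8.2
True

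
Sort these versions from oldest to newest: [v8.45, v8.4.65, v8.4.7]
[v8.4.7, v8.4.65, v8.45]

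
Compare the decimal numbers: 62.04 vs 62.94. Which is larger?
62.94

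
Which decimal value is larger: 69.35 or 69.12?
69.35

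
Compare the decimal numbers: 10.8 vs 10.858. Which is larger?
10.858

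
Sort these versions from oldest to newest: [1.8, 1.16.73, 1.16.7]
[1.8, 1.16.7, 1.16.73]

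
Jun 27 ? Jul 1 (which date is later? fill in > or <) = <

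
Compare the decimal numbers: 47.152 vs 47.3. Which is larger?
47.3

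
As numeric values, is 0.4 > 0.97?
False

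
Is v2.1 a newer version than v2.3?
No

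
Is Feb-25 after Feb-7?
Yes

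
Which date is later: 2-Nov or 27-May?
2-Nov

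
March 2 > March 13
False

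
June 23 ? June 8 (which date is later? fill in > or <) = >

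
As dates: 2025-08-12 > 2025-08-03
True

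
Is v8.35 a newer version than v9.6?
No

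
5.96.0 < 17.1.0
True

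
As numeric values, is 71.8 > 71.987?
False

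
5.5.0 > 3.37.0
True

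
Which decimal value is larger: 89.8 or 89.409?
89.8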